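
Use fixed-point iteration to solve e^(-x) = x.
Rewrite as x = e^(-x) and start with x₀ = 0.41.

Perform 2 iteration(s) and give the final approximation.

Equation: e^(-x) = x
Fixed-point form: x = e^(-x)
x₀ = 0.41

x_1 = g(0.410000) = 0.663650
x_2 = g(0.663650) = 0.514968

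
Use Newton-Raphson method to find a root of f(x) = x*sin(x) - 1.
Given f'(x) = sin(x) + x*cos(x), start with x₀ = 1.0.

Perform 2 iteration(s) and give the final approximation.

f(x) = x*sin(x) - 1
f'(x) = sin(x) + x*cos(x)
x₀ = 1.0

Newton-Raphson formula: x_{n+1} = x_n - f(x_n)/f'(x_n)

Iteration 1:
  f(1.000000) = -0.158529
  f'(1.000000) = 1.381773
  x_1 = 1.000000 - (-0.158529)/1.381773 = 1.114729
Iteration 2:
  f(1.114729) = 0.000794
  f'(1.114729) = 1.388741
  x_2 = 1.114729 - 0.000794/1.388741 = 1.114157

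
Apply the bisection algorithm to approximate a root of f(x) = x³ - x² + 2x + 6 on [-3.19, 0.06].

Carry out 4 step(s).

f(x) = x³ - x² + 2x + 6
Initial interval: [-3.19, 0.06]

Iteration 1:
  c_1 = (-3.190000 + 0.060000)/2 = -1.565000
  f(c_1) = f(-1.565000) = -3.412262
  f(a) × f(c) ≥ 0, new interval: [-1.565000, 0.060000]
Iteration 2:
  c_2 = (-1.565000 + 0.060000)/2 = -0.752500
  f(c_2) = f(-0.752500) = 3.502636
  f(a) × f(c) < 0, new interval: [-1.565000, -0.752500]
Iteration 3:
  c_3 = (-1.565000 + (-0.752500))/2 = -1.158750
  f(c_3) = f(-1.158750) = 0.783943
  f(a) × f(c) < 0, new interval: [-1.565000, -1.158750]
Iteration 4:
  c_4 = (-1.565000 + (-1.158750))/2 = -1.361875
  f(c_4) = f(-1.361875) = -1.104328
  f(a) × f(c) ≥ 0, new interval: [-1.361875, -1.158750]

After 4 iteration(s), the approximation is c_4 = -1.361875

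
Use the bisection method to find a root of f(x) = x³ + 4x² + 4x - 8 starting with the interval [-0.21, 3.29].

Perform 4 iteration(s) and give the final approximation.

f(x) = x³ + 4x² + 4x - 8
Initial interval: [-0.21, 3.29]

Iteration 1:
  c_1 = (-0.210000 + 3.290000)/2 = 1.540000
  f(c_1) = f(1.540000) = 11.298664
  f(a) × f(c) < 0, new interval: [-0.210000, 1.540000]
Iteration 2:
  c_2 = (-0.210000 + 1.540000)/2 = 0.665000
  f(c_2) = f(0.665000) = -3.277020
  f(a) × f(c) ≥ 0, new interval: [0.665000, 1.540000]
Iteration 3:
  c_3 = (0.665000 + 1.540000)/2 = 1.102500
  f(c_3) = f(1.102500) = 2.612121
  f(a) × f(c) < 0, new interval: [0.665000, 1.102500]
Iteration 4:
  c_4 = (0.665000 + 1.102500)/2 = 0.883750
  f(c_4) = f(0.883750) = -0.650723
  f(a) × f(c) ≥ 0, new interval: [0.883750, 1.102500]

After 4 iteration(s), the approximation is c_4 = 0.883750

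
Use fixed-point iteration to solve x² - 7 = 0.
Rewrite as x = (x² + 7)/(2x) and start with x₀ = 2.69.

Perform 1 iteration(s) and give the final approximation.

Equation: x² - 7 = 0
Fixed-point form: x = (x² + 7)/(2x)
x₀ = 2.69

x_1 = g(2.690000) = 2.646115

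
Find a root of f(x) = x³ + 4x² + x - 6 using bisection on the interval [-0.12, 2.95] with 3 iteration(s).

f(x) = x³ + 4x² + x - 6
Initial interval: [-0.12, 2.95]

Iteration 1:
  c_1 = (-0.120000 + 2.950000)/2 = 1.415000
  f(c_1) = f(1.415000) = 6.257048
  f(a) × f(c) < 0, new interval: [-0.120000, 1.415000]
Iteration 2:
  c_2 = (-0.120000 + 1.415000)/2 = 0.647500
  f(c_2) = f(0.647500) = -3.404007
  f(a) × f(c) ≥ 0, new interval: [0.647500, 1.415000]
Iteration 3:
  c_3 = (0.647500 + 1.415000)/2 = 1.031250
  f(c_3) = f(1.031250) = 0.381866
  f(a) × f(c) < 0, new interval: [0.647500, 1.031250]

After 3 iteration(s), the approximation is c_3 = 1.031250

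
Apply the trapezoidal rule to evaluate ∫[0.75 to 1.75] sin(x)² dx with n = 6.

f(x) = sin(x)²
a = 0.75, b = 1.75, n = 6
h = (b - a)/n = 0.166667

Trapezoidal rule: (h/2)[f(x₀) + 2f(x₁) + 2f(x₂) + ... + f(xₙ)]

x_0 = 0.7500, f(x_0) = 0.464631, coefficient = 1
x_1 = 0.9167, f(x_1) = 0.629766, coefficient = 2
x_2 = 1.0833, f(x_2) = 0.780615, coefficient = 2
x_3 = 1.2500, f(x_3) = 0.900572, coefficient = 2
x_4 = 1.4167, f(x_4) = 0.976432, coefficient = 2
x_5 = 1.5833, f(x_5) = 0.999843, coefficient = 2
x_6 = 1.7500, f(x_6) = 0.968228, coefficient = 1

I ≈ (0.166667/2) × 10.007313 = 0.833943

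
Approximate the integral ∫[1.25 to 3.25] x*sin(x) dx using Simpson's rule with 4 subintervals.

f(x) = x*sin(x)
a = 1.25, b = 3.25, n = 4
h = (b - a)/n = 0.500000

Simpson's rule: (h/3)[f(x₀) + 4f(x₁) + 2f(x₂) + ... + f(xₙ)]

x_0 = 1.2500, f(x_0) = 1.186231, coefficient = 1
x_1 = 1.7500, f(x_1) = 1.721975, coefficient = 4
x_2 = 2.2500, f(x_2) = 1.750665, coefficient = 2
x_3 = 2.7500, f(x_3) = 1.049568, coefficient = 4
x_4 = 3.2500, f(x_4) = -0.351634, coefficient = 1

I ≈ (0.500000/3) × 15.422099 = 2.570350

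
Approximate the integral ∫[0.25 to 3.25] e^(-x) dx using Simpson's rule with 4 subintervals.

f(x) = e^(-x)
a = 0.25, b = 3.25, n = 4
h = (b - a)/n = 0.750000

Simpson's rule: (h/3)[f(x₀) + 4f(x₁) + 2f(x₂) + ... + f(xₙ)]

x_0 = 0.2500, f(x_0) = 0.778801, coefficient = 1
x_1 = 1.0000, f(x_1) = 0.367879, coefficient = 4
x_2 = 1.7500, f(x_2) = 0.173774, coefficient = 2
x_3 = 2.5000, f(x_3) = 0.082085, coefficient = 4
x_4 = 3.2500, f(x_4) = 0.038774, coefficient = 1

I ≈ (0.750000/3) × 2.964981 = 0.741245
Exact value: 0.740027
Error: 0.001219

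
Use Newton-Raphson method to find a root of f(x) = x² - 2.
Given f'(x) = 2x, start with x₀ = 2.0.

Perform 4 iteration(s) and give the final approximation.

f(x) = x² - 2
f'(x) = 2x
x₀ = 2.0

Newton-Raphson formula: x_{n+1} = x_n - f(x_n)/f'(x_n)

Iteration 1:
  f(2.000000) = 2.000000
  f'(2.000000) = 4.000000
  x_1 = 2.000000 - 2.000000/4.000000 = 1.500000
Iteration 2:
  f(1.500000) = 0.250000
  f'(1.500000) = 3.000000
  x_2 = 1.500000 - 0.250000/3.000000 = 1.416667
Iteration 3:
  f(1.416667) = 0.006944
  f'(1.416667) = 2.833333
  x_3 = 1.416667 - 0.006944/2.833333 = 1.414216
Iteration 4:
  f(1.414216) = 0.000006
  f'(1.414216) = 2.828431
  x_4 = 1.414216 - 0.000006/2.828431 = 1.414214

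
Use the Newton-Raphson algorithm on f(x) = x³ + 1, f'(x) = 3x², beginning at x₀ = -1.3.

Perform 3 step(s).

f(x) = x³ + 1
f'(x) = 3x²
x₀ = -1.3

Newton-Raphson formula: x_{n+1} = x_n - f(x_n)/f'(x_n)

Iteration 1:
  f(-1.300000) = -1.197000
  f'(-1.300000) = 5.070000
  x_1 = -1.300000 - (-1.197000)/5.070000 = -1.063905
Iteration 2:
  f(-1.063905) = -0.204229
  f'(-1.063905) = 3.395684
  x_2 = -1.063905 - (-0.204229)/3.395684 = -1.003762
Iteration 3:
  f(-1.003762) = -0.011328
  f'(-1.003762) = 3.022613
  x_3 = -1.003762 - (-0.011328)/3.022613 = -1.000014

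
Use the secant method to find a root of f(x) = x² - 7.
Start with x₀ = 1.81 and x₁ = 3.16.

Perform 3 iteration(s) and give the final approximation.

f(x) = x² - 7
x₀ = 1.81, x₁ = 3.16

Secant formula: x_{n+1} = x_n - f(x_n)(x_n - x_{n-1})/(f(x_n) - f(x_{n-1}))

Iteration 1:
  f(1.810000) = -3.723900
  f(3.160000) = 2.985600
  x_2 = 3.160000 - 2.985600×(3.160000 - 1.810000)/(2.985600 - (-3.723900))
       = 2.559276
Iteration 2:
  f(3.160000) = 2.985600
  f(2.559276) = -0.450108
  x_3 = 2.559276 - (-0.450108)×(2.559276 - 3.160000)/(-0.450108 - 2.985600)
       = 2.637976
Iteration 3:
  f(2.559276) = -0.450108
  f(2.637976) = -0.041083
  x_4 = 2.637976 - (-0.041083)×(2.637976 - 2.559276)/(-0.041083 - (-0.450108))
       = 2.645881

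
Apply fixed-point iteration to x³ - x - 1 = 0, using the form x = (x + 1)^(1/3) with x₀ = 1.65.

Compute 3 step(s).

Equation: x³ - x - 1 = 0
Fixed-point form: x = (x + 1)^(1/3)
x₀ = 1.65

x_1 = g(1.650000) = 1.383828
x_2 = g(1.383828) = 1.335852
x_3 = g(1.335852) = 1.326829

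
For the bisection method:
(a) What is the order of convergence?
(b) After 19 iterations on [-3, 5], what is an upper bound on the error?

(a) Bisection has linear (order 1) convergence; the error is halved each step.

(b) Error bound = (b-a)/2^n = (5 - (-3))/2^{19}
    = 8/2^{19}

(a) 1 (linear); (b) error ≤ 1.53e-05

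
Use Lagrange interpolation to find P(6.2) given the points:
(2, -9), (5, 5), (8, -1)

Lagrange interpolation formula:
P(x) = Σ yᵢ × Lᵢ(x)
where Lᵢ(x) = Π_{j≠i} (x - xⱼ)/(xᵢ - xⱼ)

L_0(6.2) = (6.2 - 5)/(2 - 5) × (6.2 - 8)/(2 - 8) = -0.120000
L_1(6.2) = (6.2 - 2)/(5 - 2) × (6.2 - 8)/(5 - 8) = 0.840000
L_2(6.2) = (6.2 - 2)/(8 - 2) × (6.2 - 5)/(8 - 5) = 0.280000

P(6.2) = (-9)×L_0(6.2) + 5×L_1(6.2) + (-1)×L_2(6.2)
P(6.2) = 5.000000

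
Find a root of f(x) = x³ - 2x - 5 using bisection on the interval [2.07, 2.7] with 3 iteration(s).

f(x) = x³ - 2x - 5
Initial interval: [2.07, 2.7]

Iteration 1:
  c_1 = (2.070000 + 2.700000)/2 = 2.385000
  f(c_1) = f(2.385000) = 3.796417
  f(a) × f(c) < 0, new interval: [2.070000, 2.385000]
Iteration 2:
  c_2 = (2.070000 + 2.385000)/2 = 2.227500
  f(c_2) = f(2.227500) = 1.597312
  f(a) × f(c) < 0, new interval: [2.070000, 2.227500]
Iteration 3:
  c_3 = (2.070000 + 2.227500)/2 = 2.148750
  f(c_3) = f(2.148750) = 0.623551
  f(a) × f(c) < 0, new interval: [2.070000, 2.148750]

After 3 iteration(s), the approximation is c_3 = 2.148750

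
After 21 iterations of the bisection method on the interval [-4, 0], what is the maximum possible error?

Bisection error bound: |error| ≤ (b-a)/2^n
|error| ≤ (0 - (-4))/2^21 = 4/2^21
|error| ≤ 0.0000019073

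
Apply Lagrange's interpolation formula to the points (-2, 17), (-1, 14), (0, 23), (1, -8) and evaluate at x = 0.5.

Lagrange interpolation formula:
P(x) = Σ yᵢ × Lᵢ(x)
where Lᵢ(x) = Π_{j≠i} (x - xⱼ)/(xᵢ - xⱼ)

L_0(0.5) = (0.5 - (-1))/(-2 - (-1)) × (0.5 - 0)/(-2 - 0) × (0.5 - 1)/(-2 - 1) = 0.062500
L_1(0.5) = (0.5 - (-2))/(-1 - (-2)) × (0.5 - 0)/(-1 - 0) × (0.5 - 1)/(-1 - 1) = -0.312500
L_2(0.5) = (0.5 - (-2))/(0 - (-2)) × (0.5 - (-1))/(0 - (-1)) × (0.5 - 1)/(0 - 1) = 0.937500
L_3(0.5) = (0.5 - (-2))/(1 - (-2)) × (0.5 - (-1))/(1 - (-1)) × (0.5 - 0)/(1 - 0) = 0.312500

P(0.5) = 17×L_0(0.5) + 14×L_1(0.5) + 23×L_2(0.5) + (-8)×L_3(0.5)
P(0.5) = 15.750000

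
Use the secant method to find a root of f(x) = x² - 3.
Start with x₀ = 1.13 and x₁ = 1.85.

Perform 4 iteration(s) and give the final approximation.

f(x) = x² - 3
x₀ = 1.13, x₁ = 1.85

Secant formula: x_{n+1} = x_n - f(x_n)(x_n - x_{n-1})/(f(x_n) - f(x_{n-1}))

Iteration 1:
  f(1.130000) = -1.723100
  f(1.850000) = 0.422500
  x_2 = 1.850000 - 0.422500×(1.850000 - 1.130000)/(0.422500 - (-1.723100))
       = 1.708221
Iteration 2:
  f(1.850000) = 0.422500
  f(1.708221) = -0.081979
  x_3 = 1.708221 - (-0.081979)×(1.708221 - 1.850000)/(-0.081979 - 0.422500)
       = 1.731261
Iteration 3:
  f(1.708221) = -0.081979
  f(1.731261) = -0.002736
  x_4 = 1.731261 - (-0.002736)×(1.731261 - 1.708221)/(-0.002736 - (-0.081979))
       = 1.732056
Iteration 4:
  f(1.731261) = -0.002736
  f(1.732056) = 0.000019
  x_5 = 1.732056 - 0.000019×(1.732056 - 1.731261)/(0.000019 - (-0.002736))
       = 1.732051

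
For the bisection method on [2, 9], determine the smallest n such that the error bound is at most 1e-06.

We need (b-a)/2^n ≤ 1e-06
(9 - 2)/2^n ≤ 1e-06
7/2^n ≤ 1e-06
2^n ≥ 7000000
n ≥ log₂(7000000) = 22.74
n ≥ 23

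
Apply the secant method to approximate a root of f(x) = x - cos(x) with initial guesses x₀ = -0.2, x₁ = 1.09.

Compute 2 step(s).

f(x) = x - cos(x)
x₀ = -0.2, x₁ = 1.09

Secant formula: x_{n+1} = x_n - f(x_n)(x_n - x_{n-1})/(f(x_n) - f(x_{n-1}))

Iteration 1:
  f(-0.200000) = -1.180067
  f(1.090000) = 0.627515
  x_2 = 1.090000 - 0.627515×(1.090000 - (-0.200000))/(0.627515 - (-1.180067))
       = 0.642167
Iteration 2:
  f(1.090000) = 0.627515
  f(0.642167) = -0.158632
  x_3 = 0.642167 - (-0.158632)×(0.642167 - 1.090000)/(-0.158632 - 0.627515)
       = 0.732533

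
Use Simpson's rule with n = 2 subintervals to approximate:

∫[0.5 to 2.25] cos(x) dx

f(x) = cos(x)
a = 0.5, b = 2.25, n = 2
h = (b - a)/n = 0.875000

Simpson's rule: (h/3)[f(x₀) + 4f(x₁) + 2f(x₂) + ... + f(xₙ)]

x_0 = 0.5000, f(x_0) = 0.877583, coefficient = 1
x_1 = 1.3750, f(x_1) = 0.194548, coefficient = 4
x_2 = 2.2500, f(x_2) = -0.628174, coefficient = 1

I ≈ (0.875000/3) × 1.027600 = 0.299717
Exact value: 0.298648
Error: 0.001069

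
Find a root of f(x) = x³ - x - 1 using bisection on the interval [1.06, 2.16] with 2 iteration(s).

f(x) = x³ - x - 1
Initial interval: [1.06, 2.16]

Iteration 1:
  c_1 = (1.060000 + 2.160000)/2 = 1.610000
  f(c_1) = f(1.610000) = 1.563281
  f(a) × f(c) < 0, new interval: [1.060000, 1.610000]
Iteration 2:
  c_2 = (1.060000 + 1.610000)/2 = 1.335000
  f(c_2) = f(1.335000) = 0.044270
  f(a) × f(c) < 0, new interval: [1.060000, 1.335000]

After 2 iteration(s), the approximation is c_2 = 1.335000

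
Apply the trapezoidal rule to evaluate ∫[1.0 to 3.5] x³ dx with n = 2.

f(x) = x³
a = 1.0, b = 3.5, n = 2
h = (b - a)/n = 1.250000

Trapezoidal rule: (h/2)[f(x₀) + 2f(x₁) + 2f(x₂) + ... + f(xₙ)]

x_0 = 1.0000, f(x_0) = 1.000000, coefficient = 1
x_1 = 2.2500, f(x_1) = 11.390625, coefficient = 2
x_2 = 3.5000, f(x_2) = 42.875000, coefficient = 1

I ≈ (1.250000/2) × 66.656250 = 41.660156
Exact value: 37.265625
Error: 4.394531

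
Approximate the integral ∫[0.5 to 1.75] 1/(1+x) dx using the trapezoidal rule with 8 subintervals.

f(x) = 1/(1+x)
a = 0.5, b = 1.75, n = 8
h = (b - a)/n = 0.156250

Trapezoidal rule: (h/2)[f(x₀) + 2f(x₁) + 2f(x₂) + ... + f(xₙ)]

x_0 = 0.5000, f(x_0) = 0.666667, coefficient = 1
x_1 = 0.6562, f(x_1) = 0.603774, coefficient = 2
x_2 = 0.8125, f(x_2) = 0.551724, coefficient = 2
x_3 = 0.9688, f(x_3) = 0.507937, coefficient = 2
x_4 = 1.1250, f(x_4) = 0.470588, coefficient = 2
x_5 = 1.2812, f(x_5) = 0.438356, coefficient = 2
x_6 = 1.4375, f(x_6) = 0.410256, coefficient = 2
x_7 = 1.5938, f(x_7) = 0.385542, coefficient = 2
x_8 = 1.7500, f(x_8) = 0.363636, coefficient = 1

I ≈ (0.156250/2) × 7.766657 = 0.606770
Exact value: 0.606136
Error: 0.000634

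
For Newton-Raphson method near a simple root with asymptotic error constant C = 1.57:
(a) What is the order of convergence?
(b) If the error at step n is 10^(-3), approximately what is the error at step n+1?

(a) Newton-Raphson has quadratic (order 2) convergence near simple roots.
    This means |e_{n+1}| ≈ C|e_n|².

(b) With |e_n| = 10^(-3) and C = 1.57:
    |e_{n+1}| ≈ 1.57 × (10^(-3))² = 1.57 × 10^(-6)

(a) 2 (quadratic); (b) |e_{n+1}| ≈ 1.570e-06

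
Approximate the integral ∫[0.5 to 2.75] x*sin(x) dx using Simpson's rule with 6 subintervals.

f(x) = x*sin(x)
a = 0.5, b = 2.75, n = 6
h = (b - a)/n = 0.375000

Simpson's rule: (h/3)[f(x₀) + 4f(x₁) + 2f(x₂) + ... + f(xₙ)]

x_0 = 0.5000, f(x_0) = 0.239713, coefficient = 1
x_1 = 0.8750, f(x_1) = 0.671601, coefficient = 4
x_2 = 1.2500, f(x_2) = 1.186231, coefficient = 2
x_3 = 1.6250, f(x_3) = 1.622613, coefficient = 4
x_4 = 2.0000, f(x_4) = 1.818595, coefficient = 2
x_5 = 2.3750, f(x_5) = 1.647502, coefficient = 4
x_6 = 2.7500, f(x_6) = 1.049568, coefficient = 1

I ≈ (0.375000/3) × 23.065796 = 2.883224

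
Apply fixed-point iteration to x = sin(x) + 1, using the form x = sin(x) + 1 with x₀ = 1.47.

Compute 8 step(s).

Equation: x = sin(x) + 1
Fixed-point form: x = sin(x) + 1
x₀ = 1.47

x_1 = g(1.470000) = 1.994924
x_2 = g(1.994924) = 1.911398
x_3 = g(1.911398) = 1.942554
x_4 = g(1.942554) = 1.931690
x_5 = g(1.931690) = 1.935582
x_6 = g(1.935582) = 1.934200
x_7 = g(1.934200) = 1.934692
x_8 = g(1.934692) = 1.934517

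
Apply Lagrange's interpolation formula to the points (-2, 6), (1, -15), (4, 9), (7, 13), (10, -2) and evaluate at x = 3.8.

Lagrange interpolation formula:
P(x) = Σ yᵢ × Lᵢ(x)
where Lᵢ(x) = Π_{j≠i} (x - xⱼ)/(xᵢ - xⱼ)

L_0(3.8) = (3.8 - 1)/(-2 - 1) × (3.8 - 4)/(-2 - 4) × (3.8 - 7)/(-2 - 7) × (3.8 - 10)/(-2 - 10) = -0.005715
L_1(3.8) = (3.8 - (-2))/(1 - (-2)) × (3.8 - 4)/(1 - 4) × (3.8 - 7)/(1 - 7) × (3.8 - 10)/(1 - 10) = 0.047355
L_2(3.8) = (3.8 - (-2))/(4 - (-2)) × (3.8 - 1)/(4 - 1) × (3.8 - 7)/(4 - 7) × (3.8 - 10)/(4 - 10) = 0.994449
L_3(3.8) = (3.8 - (-2))/(7 - (-2)) × (3.8 - 1)/(7 - 1) × (3.8 - 4)/(7 - 4) × (3.8 - 10)/(7 - 10) = -0.041435
L_4(3.8) = (3.8 - (-2))/(10 - (-2)) × (3.8 - 1)/(10 - 1) × (3.8 - 4)/(10 - 4) × (3.8 - 7)/(10 - 7) = 0.005347

P(3.8) = 6×L_0(3.8) + (-15)×L_1(3.8) + 9×L_2(3.8) + 13×L_3(3.8) + (-2)×L_4(3.8)
P(3.8) = 7.656079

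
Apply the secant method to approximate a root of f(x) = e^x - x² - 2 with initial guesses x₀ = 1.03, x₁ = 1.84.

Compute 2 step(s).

f(x) = e^x - x² - 2
x₀ = 1.03, x₁ = 1.84

Secant formula: x_{n+1} = x_n - f(x_n)(x_n - x_{n-1})/(f(x_n) - f(x_{n-1}))

Iteration 1:
  f(1.030000) = -0.259834
  f(1.840000) = 0.910938
  x_2 = 1.840000 - 0.910938×(1.840000 - 1.030000)/(0.910938 - (-0.259834))
       = 1.209767
Iteration 2:
  f(1.840000) = 0.910938
  f(1.209767) = -0.110833
  x_3 = 1.209767 - (-0.110833)×(1.209767 - 1.840000)/(-0.110833 - 0.910938)
       = 1.278129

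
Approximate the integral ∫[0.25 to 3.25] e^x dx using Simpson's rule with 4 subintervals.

f(x) = e^x
a = 0.25, b = 3.25, n = 4
h = (b - a)/n = 0.750000

Simpson's rule: (h/3)[f(x₀) + 4f(x₁) + 2f(x₂) + ... + f(xₙ)]

x_0 = 0.2500, f(x_0) = 1.284025, coefficient = 1
x_1 = 1.0000, f(x_1) = 2.718282, coefficient = 4
x_2 = 1.7500, f(x_2) = 5.754603, coefficient = 2
x_3 = 2.5000, f(x_3) = 12.182494, coefficient = 4
x_4 = 3.2500, f(x_4) = 25.790340, coefficient = 1

I ≈ (0.750000/3) × 98.186674 = 24.546668
Exact value: 24.506315
Error: 0.040354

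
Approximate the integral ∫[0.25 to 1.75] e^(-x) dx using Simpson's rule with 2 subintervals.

f(x) = e^(-x)
a = 0.25, b = 1.75, n = 2
h = (b - a)/n = 0.750000

Simpson's rule: (h/3)[f(x₀) + 4f(x₁) + 2f(x₂) + ... + f(xₙ)]

x_0 = 0.2500, f(x_0) = 0.778801, coefficient = 1
x_1 = 1.0000, f(x_1) = 0.367879, coefficient = 4
x_2 = 1.7500, f(x_2) = 0.173774, coefficient = 1

I ≈ (0.750000/3) × 2.424092 = 0.606023
Exact value: 0.605027
Error: 0.000996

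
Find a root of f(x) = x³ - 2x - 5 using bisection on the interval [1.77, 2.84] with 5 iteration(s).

f(x) = x³ - 2x - 5
Initial interval: [1.77, 2.84]

Iteration 1:
  c_1 = (1.770000 + 2.840000)/2 = 2.305000
  f(c_1) = f(2.305000) = 2.636523
  f(a) × f(c) < 0, new interval: [1.770000, 2.305000]
Iteration 2:
  c_2 = (1.770000 + 2.305000)/2 = 2.037500
  f(c_2) = f(2.037500) = -0.616510
  f(a) × f(c) ≥ 0, new interval: [2.037500, 2.305000]
Iteration 3:
  c_3 = (2.037500 + 2.305000)/2 = 2.171250
  f(c_3) = f(2.171250) = 0.893482
  f(a) × f(c) < 0, new interval: [2.037500, 2.171250]
Iteration 4:
  c_4 = (2.037500 + 2.171250)/2 = 2.104375
  f(c_4) = f(2.104375) = 0.110252
  f(a) × f(c) < 0, new interval: [2.037500, 2.104375]
Iteration 5:
  c_5 = (2.037500 + 2.104375)/2 = 2.070937
  f(c_5) = f(2.070937) = -0.260075
  f(a) × f(c) ≥ 0, new interval: [2.070937, 2.104375]

After 5 iteration(s), the approximation is c_5 = 2.070937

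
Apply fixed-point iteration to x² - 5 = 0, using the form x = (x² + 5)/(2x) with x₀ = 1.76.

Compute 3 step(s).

Equation: x² - 5 = 0
Fixed-point form: x = (x² + 5)/(2x)
x₀ = 1.76

x_1 = g(1.760000) = 2.300455
x_2 = g(2.300455) = 2.236969
x_3 = g(2.236969) = 2.236068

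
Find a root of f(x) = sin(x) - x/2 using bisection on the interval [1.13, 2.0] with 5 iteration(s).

f(x) = sin(x) - x/2
Initial interval: [1.13, 2.0]

Iteration 1:
  c_1 = (1.130000 + 2.000000)/2 = 1.565000
  f(c_1) = f(1.565000) = 0.217483
  f(a) × f(c) ≥ 0, new interval: [1.565000, 2.000000]
Iteration 2:
  c_2 = (1.565000 + 2.000000)/2 = 1.782500
  f(c_2) = f(1.782500) = 0.086424
  f(a) × f(c) ≥ 0, new interval: [1.782500, 2.000000]
Iteration 3:
  c_3 = (1.782500 + 2.000000)/2 = 1.891250
  f(c_3) = f(1.891250) = 0.003468
  f(a) × f(c) ≥ 0, new interval: [1.891250, 2.000000]
Iteration 4:
  c_4 = (1.891250 + 2.000000)/2 = 1.945625
  f(c_4) = f(1.945625) = -0.042242
  f(a) × f(c) < 0, new interval: [1.891250, 1.945625]
Iteration 5:
  c_5 = (1.891250 + 1.945625)/2 = 1.918438
  f(c_5) = f(1.918438) = -0.019040
  f(a) × f(c) < 0, new interval: [1.891250, 1.918438]

After 5 iteration(s), the approximation is c_5 = 1.918438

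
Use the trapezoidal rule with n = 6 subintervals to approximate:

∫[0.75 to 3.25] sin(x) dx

f(x) = sin(x)
a = 0.75, b = 3.25, n = 6
h = (b - a)/n = 0.416667

Trapezoidal rule: (h/2)[f(x₀) + 2f(x₁) + 2f(x₂) + ... + f(xₙ)]

x_0 = 0.7500, f(x_0) = 0.681639, coefficient = 1
x_1 = 1.1667, f(x_1) = 0.919445, coefficient = 2
x_2 = 1.5833, f(x_2) = 0.999921, coefficient = 2
x_3 = 2.0000, f(x_3) = 0.909297, coefficient = 2
x_4 = 2.4167, f(x_4) = 0.663080, coefficient = 2
x_5 = 2.8333, f(x_5) = 0.303400, coefficient = 2
x_6 = 3.2500, f(x_6) = -0.108195, coefficient = 1

I ≈ (0.416667/2) × 8.163732 = 1.700778
Exact value: 1.725819
Error: 0.025041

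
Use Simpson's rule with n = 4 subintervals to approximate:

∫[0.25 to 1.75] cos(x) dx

f(x) = cos(x)
a = 0.25, b = 1.75, n = 4
h = (b - a)/n = 0.375000

Simpson's rule: (h/3)[f(x₀) + 4f(x₁) + 2f(x₂) + ... + f(xₙ)]

x_0 = 0.2500, f(x_0) = 0.968912, coefficient = 1
x_1 = 0.6250, f(x_1) = 0.810963, coefficient = 4
x_2 = 1.0000, f(x_2) = 0.540302, coefficient = 2
x_3 = 1.3750, f(x_3) = 0.194548, coefficient = 4
x_4 = 1.7500, f(x_4) = -0.178246, coefficient = 1

I ≈ (0.375000/3) × 5.893314 = 0.736664
Exact value: 0.736582
Error: 0.000082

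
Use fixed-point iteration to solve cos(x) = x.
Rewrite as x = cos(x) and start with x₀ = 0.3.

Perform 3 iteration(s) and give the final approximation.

Equation: cos(x) = x
Fixed-point form: x = cos(x)
x₀ = 0.3

x_1 = g(0.300000) = 0.955336
x_2 = g(0.955336) = 0.577334
x_3 = g(0.577334) = 0.837921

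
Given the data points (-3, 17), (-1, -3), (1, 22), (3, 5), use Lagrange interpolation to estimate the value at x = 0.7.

Lagrange interpolation formula:
P(x) = Σ yᵢ × Lᵢ(x)
where Lᵢ(x) = Π_{j≠i} (x - xⱼ)/(xᵢ - xⱼ)

L_0(0.7) = (0.7 - (-1))/(-3 - (-1)) × (0.7 - 1)/(-3 - 1) × (0.7 - 3)/(-3 - 3) = -0.024437
L_1(0.7) = (0.7 - (-3))/(-1 - (-3)) × (0.7 - 1)/(-1 - 1) × (0.7 - 3)/(-1 - 3) = 0.159563
L_2(0.7) = (0.7 - (-3))/(1 - (-3)) × (0.7 - (-1))/(1 - (-1)) × (0.7 - 3)/(1 - 3) = 0.904187
L_3(0.7) = (0.7 - (-3))/(3 - (-3)) × (0.7 - (-1))/(3 - (-1)) × (0.7 - 1)/(3 - 1) = -0.039313

P(0.7) = 17×L_0(0.7) + (-3)×L_1(0.7) + 22×L_2(0.7) + 5×L_3(0.7)
P(0.7) = 18.801438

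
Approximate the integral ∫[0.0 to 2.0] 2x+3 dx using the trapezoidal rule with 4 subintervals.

f(x) = 2x+3
a = 0.0, b = 2.0, n = 4
h = (b - a)/n = 0.500000

Trapezoidal rule: (h/2)[f(x₀) + 2f(x₁) + 2f(x₂) + ... + f(xₙ)]

x_0 = 0.0000, f(x_0) = 3.000000, coefficient = 1
x_1 = 0.5000, f(x_1) = 4.000000, coefficient = 2
x_2 = 1.0000, f(x_2) = 5.000000, coefficient = 2
x_3 = 1.5000, f(x_3) = 6.000000, coefficient = 2
x_4 = 2.0000, f(x_4) = 7.000000, coefficient = 1

I ≈ (0.500000/2) × 40.000000 = 10.000000
Exact value: 10.000000
Error: 0.000000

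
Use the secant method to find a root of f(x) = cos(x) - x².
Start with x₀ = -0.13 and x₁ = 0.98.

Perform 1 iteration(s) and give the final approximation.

f(x) = cos(x) - x²
x₀ = -0.13, x₁ = 0.98

Secant formula: x_{n+1} = x_n - f(x_n)(x_n - x_{n-1})/(f(x_n) - f(x_{n-1}))

Iteration 1:
  f(-0.130000) = 0.974662
  f(0.980000) = -0.403377
  x_2 = 0.980000 - (-0.403377)×(0.980000 - (-0.130000))/(-0.403377 - 0.974662)
       = 0.655083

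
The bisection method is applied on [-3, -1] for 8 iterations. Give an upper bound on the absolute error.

Bisection error bound: |error| ≤ (b-a)/2^n
|error| ≤ (-1 - (-3))/2^8 = 2/2^8
|error| ≤ 0.0078125000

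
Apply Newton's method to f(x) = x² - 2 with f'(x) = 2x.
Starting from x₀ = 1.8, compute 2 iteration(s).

f(x) = x² - 2
f'(x) = 2x
x₀ = 1.8

Newton-Raphson formula: x_{n+1} = x_n - f(x_n)/f'(x_n)

Iteration 1:
  f(1.800000) = 1.240000
  f'(1.800000) = 3.600000
  x_1 = 1.800000 - 1.240000/3.600000 = 1.455556
Iteration 2:
  f(1.455556) = 0.118642
  f'(1.455556) = 2.911111
  x_2 = 1.455556 - 0.118642/2.911111 = 1.414801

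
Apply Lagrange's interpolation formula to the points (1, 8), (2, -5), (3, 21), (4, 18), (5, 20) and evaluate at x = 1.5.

Lagrange interpolation formula:
P(x) = Σ yᵢ × Lᵢ(x)
where Lᵢ(x) = Π_{j≠i} (x - xⱼ)/(xᵢ - xⱼ)

L_0(1.5) = (1.5 - 2)/(1 - 2) × (1.5 - 3)/(1 - 3) × (1.5 - 4)/(1 - 4) × (1.5 - 5)/(1 - 5) = 0.273438
L_1(1.5) = (1.5 - 1)/(2 - 1) × (1.5 - 3)/(2 - 3) × (1.5 - 4)/(2 - 4) × (1.5 - 5)/(2 - 5) = 1.093750
L_2(1.5) = (1.5 - 1)/(3 - 1) × (1.5 - 2)/(3 - 2) × (1.5 - 4)/(3 - 4) × (1.5 - 5)/(3 - 5) = -0.546875
L_3(1.5) = (1.5 - 1)/(4 - 1) × (1.5 - 2)/(4 - 2) × (1.5 - 3)/(4 - 3) × (1.5 - 5)/(4 - 5) = 0.218750
L_4(1.5) = (1.5 - 1)/(5 - 1) × (1.5 - 2)/(5 - 2) × (1.5 - 3)/(5 - 3) × (1.5 - 4)/(5 - 4) = -0.039062

P(1.5) = 8×L_0(1.5) + (-5)×L_1(1.5) + 21×L_2(1.5) + 18×L_3(1.5) + 20×L_4(1.5)
P(1.5) = -11.609375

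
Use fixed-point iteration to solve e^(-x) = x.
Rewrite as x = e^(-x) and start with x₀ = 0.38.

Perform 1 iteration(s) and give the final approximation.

Equation: e^(-x) = x
Fixed-point form: x = e^(-x)
x₀ = 0.38

x_1 = g(0.380000) = 0.683861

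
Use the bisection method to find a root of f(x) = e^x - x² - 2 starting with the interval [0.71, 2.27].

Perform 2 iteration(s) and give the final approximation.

f(x) = e^x - x² - 2
Initial interval: [0.71, 2.27]

Iteration 1:
  c_1 = (0.710000 + 2.270000)/2 = 1.490000
  f(c_1) = f(1.490000) = 0.216996
  f(a) × f(c) < 0, new interval: [0.710000, 1.490000]
Iteration 2:
  c_2 = (0.710000 + 1.490000)/2 = 1.100000
  f(c_2) = f(1.100000) = -0.205834
  f(a) × f(c) ≥ 0, new interval: [1.100000, 1.490000]

After 2 iteration(s), the approximation is c_2 = 1.100000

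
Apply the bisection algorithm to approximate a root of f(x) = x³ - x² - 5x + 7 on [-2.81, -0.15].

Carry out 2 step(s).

f(x) = x³ - x² - 5x + 7
Initial interval: [-2.81, -0.15]

Iteration 1:
  c_1 = (-2.810000 + (-0.150000))/2 = -1.480000
  f(c_1) = f(-1.480000) = 8.967808
  f(a) × f(c) < 0, new interval: [-2.810000, -1.480000]
Iteration 2:
  c_2 = (-2.810000 + (-1.480000))/2 = -2.145000
  f(c_2) = f(-2.145000) = 3.254776
  f(a) × f(c) < 0, new interval: [-2.810000, -2.145000]

After 2 iteration(s), the approximation is c_2 = -2.145000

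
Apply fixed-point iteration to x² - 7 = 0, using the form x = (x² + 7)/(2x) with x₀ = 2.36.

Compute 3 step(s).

Equation: x² - 7 = 0
Fixed-point form: x = (x² + 7)/(2x)
x₀ = 2.36

x_1 = g(2.360000) = 2.663051
x_2 = g(2.663051) = 2.645808
x_3 = g(2.645808) = 2.645751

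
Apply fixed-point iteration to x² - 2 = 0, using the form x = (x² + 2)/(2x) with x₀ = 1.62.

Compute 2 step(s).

Equation: x² - 2 = 0
Fixed-point form: x = (x² + 2)/(2x)
x₀ = 1.62

x_1 = g(1.620000) = 1.427284
x_2 = g(1.427284) = 1.414273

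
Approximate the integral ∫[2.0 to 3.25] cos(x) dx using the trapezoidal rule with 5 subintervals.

f(x) = cos(x)
a = 2.0, b = 3.25, n = 5
h = (b - a)/n = 0.250000

Trapezoidal rule: (h/2)[f(x₀) + 2f(x₁) + 2f(x₂) + ... + f(xₙ)]

x_0 = 2.0000, f(x_0) = -0.416147, coefficient = 1
x_1 = 2.2500, f(x_1) = -0.628174, coefficient = 2
x_2 = 2.5000, f(x_2) = -0.801144, coefficient = 2
x_3 = 2.7500, f(x_3) = -0.924302, coefficient = 2
x_4 = 3.0000, f(x_4) = -0.989992, coefficient = 2
x_5 = 3.2500, f(x_5) = -0.994130, coefficient = 1

I ≈ (0.250000/2) × -8.097501 = -1.012188
Exact value: -1.017493
Error: 0.005305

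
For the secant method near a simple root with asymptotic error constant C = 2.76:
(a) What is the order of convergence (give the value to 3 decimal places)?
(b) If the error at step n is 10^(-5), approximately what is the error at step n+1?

(a) Secant method has superlinear convergence with order φ = (1+√5)/2 ≈ 1.618.
    This means |e_{n+1}| ≈ C|e_n|^1.618.

(b) With |e_n| = 10^(-5) and C = 2.76:
    |e_{n+1}| ≈ 2.76 × (10^(-5))^1.618 = 2.76 × 10^(-8.09)

(a) ≈ 1.618 (golden ratio); (b) |e_{n+1}| ≈ 2.243e-08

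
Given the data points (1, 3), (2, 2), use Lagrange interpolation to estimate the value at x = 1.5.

Lagrange interpolation formula:
P(x) = Σ yᵢ × Lᵢ(x)
where Lᵢ(x) = Π_{j≠i} (x - xⱼ)/(xᵢ - xⱼ)

L_0(1.5) = (1.5 - 2)/(1 - 2) = 0.500000
L_1(1.5) = (1.5 - 1)/(2 - 1) = 0.500000

P(1.5) = 3×L_0(1.5) + 2×L_1(1.5)
P(1.5) = 2.500000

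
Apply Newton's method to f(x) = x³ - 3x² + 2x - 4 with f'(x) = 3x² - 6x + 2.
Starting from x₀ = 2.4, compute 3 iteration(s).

f(x) = x³ - 3x² + 2x - 4
f'(x) = 3x² - 6x + 2
x₀ = 2.4

Newton-Raphson formula: x_{n+1} = x_n - f(x_n)/f'(x_n)

Iteration 1:
  f(2.400000) = -2.656000
  f'(2.400000) = 4.880000
  x_1 = 2.400000 - (-2.656000)/4.880000 = 2.944262
Iteration 2:
  f(2.944262) = 1.405352
  f'(2.944262) = 10.340468
  x_2 = 2.944262 - 1.405352/10.340468 = 2.808354
Iteration 3:
  f(2.808354) = 0.105227
  f'(2.808354) = 8.810436
  x_3 = 2.808354 - 0.105227/8.810436 = 2.796411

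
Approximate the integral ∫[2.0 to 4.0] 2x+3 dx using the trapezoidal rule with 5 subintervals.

f(x) = 2x+3
a = 2.0, b = 4.0, n = 5
h = (b - a)/n = 0.400000

Trapezoidal rule: (h/2)[f(x₀) + 2f(x₁) + 2f(x₂) + ... + f(xₙ)]

x_0 = 2.0000, f(x_0) = 7.000000, coefficient = 1
x_1 = 2.4000, f(x_1) = 7.800000, coefficient = 2
x_2 = 2.8000, f(x_2) = 8.600000, coefficient = 2
x_3 = 3.2000, f(x_3) = 9.400000, coefficient = 2
x_4 = 3.6000, f(x_4) = 10.200000, coefficient = 2
x_5 = 4.0000, f(x_5) = 11.000000, coefficient = 1

I ≈ (0.400000/2) × 90.000000 = 18.000000
Exact value: 18.000000
Error: 0.000000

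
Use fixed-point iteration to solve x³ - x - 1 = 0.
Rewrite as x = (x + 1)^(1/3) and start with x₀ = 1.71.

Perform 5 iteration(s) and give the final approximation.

Equation: x³ - x - 1 = 0
Fixed-point form: x = (x + 1)^(1/3)
x₀ = 1.71

x_1 = g(1.710000) = 1.394194
x_2 = g(1.394194) = 1.337785
x_3 = g(1.337785) = 1.327195
x_4 = g(1.327195) = 1.325188
x_5 = g(1.325188) = 1.324807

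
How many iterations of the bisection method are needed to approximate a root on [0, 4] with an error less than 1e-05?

We need (b-a)/2^n ≤ 1e-05
(4 - 0)/2^n ≤ 1e-05
4/2^n ≤ 1e-05
2^n ≥ 400000
n ≥ log₂(400000) = 18.61
n ≥ 19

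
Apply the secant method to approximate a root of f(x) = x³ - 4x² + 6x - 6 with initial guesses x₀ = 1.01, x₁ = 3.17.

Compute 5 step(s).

f(x) = x³ - 4x² + 6x - 6
x₀ = 1.01, x₁ = 3.17

Secant formula: x_{n+1} = x_n - f(x_n)(x_n - x_{n-1})/(f(x_n) - f(x_{n-1}))

Iteration 1:
  f(1.010000) = -2.990099
  f(3.170000) = 4.679413
  x_2 = 3.170000 - 4.679413×(3.170000 - 1.010000)/(4.679413 - (-2.990099))
       = 1.852115
Iteration 2:
  f(3.170000) = 4.679413
  f(1.852115) = -2.255264
  x_3 = 1.852115 - (-2.255264)×(1.852115 - 3.170000)/(-2.255264 - 4.679413)
       = 2.280712
Iteration 3:
  f(1.852115) = -2.255264
  f(2.280712) = -1.258858
  x_4 = 2.280712 - (-1.258858)×(2.280712 - 1.852115)/(-1.258858 - (-2.255264))
       = 2.822200
Iteration 4:
  f(2.280712) = -1.258858
  f(2.822200) = 1.552247
  x_5 = 2.822200 - 1.552247×(2.822200 - 2.280712)/(1.552247 - (-1.258858))
       = 2.523199
Iteration 5:
  f(2.822200) = 1.552247
  f(2.523199) = -0.262908
  x_6 = 2.523199 - (-0.262908)×(2.523199 - 2.822200)/(-0.262908 - 1.552247)
       = 2.566507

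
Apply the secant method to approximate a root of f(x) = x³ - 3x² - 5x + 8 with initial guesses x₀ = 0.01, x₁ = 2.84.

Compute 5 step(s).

f(x) = x³ - 3x² - 5x + 8
x₀ = 0.01, x₁ = 2.84

Secant formula: x_{n+1} = x_n - f(x_n)(x_n - x_{n-1})/(f(x_n) - f(x_{n-1}))

Iteration 1:
  f(0.010000) = 7.949701
  f(2.840000) = -7.490496
  x_2 = 2.840000 - (-7.490496)×(2.840000 - 0.010000)/(-7.490496 - 7.949701)
       = 1.467083
Iteration 2:
  f(2.840000) = -7.490496
  f(1.467083) = -2.634765
  x_3 = 1.467083 - (-2.634765)×(1.467083 - 2.840000)/(-2.634765 - (-7.490496))
       = 0.722126
Iteration 3:
  f(1.467083) = -2.634765
  f(0.722126) = 3.201535
  x_4 = 0.722126 - 3.201535×(0.722126 - 1.467083)/(3.201535 - (-2.634765))
       = 1.130777
Iteration 4:
  f(0.722126) = 3.201535
  f(1.130777) = -0.043976
  x_5 = 1.130777 - (-0.043976)×(1.130777 - 0.722126)/(-0.043976 - 3.201535)
       = 1.125239
Iteration 5:
  f(1.130777) = -0.043976
  f(1.125239) = 0.000049
  x_6 = 1.125239 - 0.000049×(1.125239 - 1.130777)/(0.000049 - (-0.043976))
       = 1.125246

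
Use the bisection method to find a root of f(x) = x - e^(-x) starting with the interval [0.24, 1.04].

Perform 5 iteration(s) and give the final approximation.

f(x) = x - e^(-x)
Initial interval: [0.24, 1.04]

Iteration 1:
  c_1 = (0.240000 + 1.040000)/2 = 0.640000
  f(c_1) = f(0.640000) = 0.112708
  f(a) × f(c) < 0, new interval: [0.240000, 0.640000]
Iteration 2:
  c_2 = (0.240000 + 0.640000)/2 = 0.440000
  f(c_2) = f(0.440000) = -0.204036
  f(a) × f(c) ≥ 0, new interval: [0.440000, 0.640000]
Iteration 3:
  c_3 = (0.440000 + 0.640000)/2 = 0.540000
  f(c_3) = f(0.540000) = -0.042748
  f(a) × f(c) ≥ 0, new interval: [0.540000, 0.640000]
Iteration 4:
  c_4 = (0.540000 + 0.640000)/2 = 0.590000
  f(c_4) = f(0.590000) = 0.035673
  f(a) × f(c) < 0, new interval: [0.540000, 0.590000]
Iteration 5:
  c_5 = (0.540000 + 0.590000)/2 = 0.565000
  f(c_5) = f(0.565000) = -0.003360
  f(a) × f(c) ≥ 0, new interval: [0.565000, 0.590000]

After 5 iteration(s), the approximation is c_5 = 0.565000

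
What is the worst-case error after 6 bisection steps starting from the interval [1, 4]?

Bisection error bound: |error| ≤ (b-a)/2^n
|error| ≤ (4 - 1)/2^6 = 3/2^6
|error| ≤ 0.0468750000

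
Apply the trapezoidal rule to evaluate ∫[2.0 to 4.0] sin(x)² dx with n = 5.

f(x) = sin(x)²
a = 2.0, b = 4.0, n = 5
h = (b - a)/n = 0.400000

Trapezoidal rule: (h/2)[f(x₀) + 2f(x₁) + 2f(x₂) + ... + f(xₙ)]

x_0 = 2.0000, f(x_0) = 0.826822, coefficient = 1
x_1 = 2.4000, f(x_1) = 0.456251, coefficient = 2
x_2 = 2.8000, f(x_2) = 0.112217, coefficient = 2
x_3 = 3.2000, f(x_3) = 0.003408, coefficient = 2
x_4 = 3.6000, f(x_4) = 0.195824, coefficient = 2
x_5 = 4.0000, f(x_5) = 0.572750, coefficient = 1

I ≈ (0.400000/2) × 2.934971 = 0.586994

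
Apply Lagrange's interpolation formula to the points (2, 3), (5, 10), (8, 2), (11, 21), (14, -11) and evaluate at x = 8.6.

Lagrange interpolation formula:
P(x) = Σ yᵢ × Lᵢ(x)
where Lᵢ(x) = Π_{j≠i} (x - xⱼ)/(xᵢ - xⱼ)

L_0(8.6) = (8.6 - 5)/(2 - 5) × (8.6 - 8)/(2 - 8) × (8.6 - 11)/(2 - 11) × (8.6 - 14)/(2 - 14) = 0.014400
L_1(8.6) = (8.6 - 2)/(5 - 2) × (8.6 - 8)/(5 - 8) × (8.6 - 11)/(5 - 11) × (8.6 - 14)/(5 - 14) = -0.105600
L_2(8.6) = (8.6 - 2)/(8 - 2) × (8.6 - 5)/(8 - 5) × (8.6 - 11)/(8 - 11) × (8.6 - 14)/(8 - 14) = 0.950400
L_3(8.6) = (8.6 - 2)/(11 - 2) × (8.6 - 5)/(11 - 5) × (8.6 - 8)/(11 - 8) × (8.6 - 14)/(11 - 14) = 0.158400
L_4(8.6) = (8.6 - 2)/(14 - 2) × (8.6 - 5)/(14 - 5) × (8.6 - 8)/(14 - 8) × (8.6 - 11)/(14 - 11) = -0.017600

P(8.6) = 3×L_0(8.6) + 10×L_1(8.6) + 2×L_2(8.6) + 21×L_3(8.6) + (-11)×L_4(8.6)
P(8.6) = 4.408000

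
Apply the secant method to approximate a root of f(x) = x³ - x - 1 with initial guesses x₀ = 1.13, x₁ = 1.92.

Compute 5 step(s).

f(x) = x³ - x - 1
x₀ = 1.13, x₁ = 1.92

Secant formula: x_{n+1} = x_n - f(x_n)(x_n - x_{n-1})/(f(x_n) - f(x_{n-1}))

Iteration 1:
  f(1.130000) = -0.687103
  f(1.920000) = 4.157888
  x_2 = 1.920000 - 4.157888×(1.920000 - 1.130000)/(4.157888 - (-0.687103))
       = 1.242036
Iteration 2:
  f(1.920000) = 4.157888
  f(1.242036) = -0.326006
  x_3 = 1.242036 - (-0.326006)×(1.242036 - 1.920000)/(-0.326006 - 4.157888)
       = 1.291328
Iteration 3:
  f(1.242036) = -0.326006
  f(1.291328) = -0.138004
  x_4 = 1.291328 - (-0.138004)×(1.291328 - 1.242036)/(-0.138004 - (-0.326006))
       = 1.327511
Iteration 4:
  f(1.291328) = -0.138004
  f(1.327511) = 0.011941
  x_5 = 1.327511 - 0.011941×(1.327511 - 1.291328)/(0.011941 - (-0.138004))
       = 1.324629
Iteration 5:
  f(1.327511) = 0.011941
  f(1.324629) = -0.000378
  x_6 = 1.324629 - (-0.000378)×(1.324629 - 1.327511)/(-0.000378 - 0.011941)
       = 1.324718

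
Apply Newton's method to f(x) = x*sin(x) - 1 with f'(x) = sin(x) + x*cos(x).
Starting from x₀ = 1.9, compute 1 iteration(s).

f(x) = x*sin(x) - 1
f'(x) = sin(x) + x*cos(x)
x₀ = 1.9

Newton-Raphson formula: x_{n+1} = x_n - f(x_n)/f'(x_n)

Iteration 1:
  f(1.900000) = 0.797970
  f'(1.900000) = 0.332050
  x_1 = 1.900000 - 0.797970/0.332050 = -0.503163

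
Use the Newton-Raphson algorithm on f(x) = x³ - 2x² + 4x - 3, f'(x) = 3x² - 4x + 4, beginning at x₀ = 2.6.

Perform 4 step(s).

f(x) = x³ - 2x² + 4x - 3
f'(x) = 3x² - 4x + 4
x₀ = 2.6

Newton-Raphson formula: x_{n+1} = x_n - f(x_n)/f'(x_n)

Iteration 1:
  f(2.600000) = 11.456000
  f'(2.600000) = 13.880000
  x_1 = 2.600000 - 11.456000/13.880000 = 1.774640
Iteration 2:
  f(1.774640) = 3.388822
  f'(1.774640) = 6.349480
  x_2 = 1.774640 - 3.388822/6.349480 = 1.240923
Iteration 3:
  f(1.240923) = 0.794798
  f'(1.240923) = 3.655979
  x_3 = 1.240923 - 0.794798/3.655979 = 1.023527
Iteration 4:
  f(1.023527) = 0.071146
  f'(1.023527) = 3.048713
  x_4 = 1.023527 - 0.071146/3.048713 = 1.000190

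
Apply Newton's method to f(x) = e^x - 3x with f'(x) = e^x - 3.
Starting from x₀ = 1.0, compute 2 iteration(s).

f(x) = e^x - 3x
f'(x) = e^x - 3
x₀ = 1.0

Newton-Raphson formula: x_{n+1} = x_n - f(x_n)/f'(x_n)

Iteration 1:
  f(1.000000) = -0.281718
  f'(1.000000) = -0.281718
  x_1 = 1.000000 - (-0.281718)/(-0.281718) = 0.000000
Iteration 2:
  f(0.000000) = 1.000000
  f'(0.000000) = -2.000000
  x_2 = 0.000000 - 1.000000/(-2.000000) = 0.500000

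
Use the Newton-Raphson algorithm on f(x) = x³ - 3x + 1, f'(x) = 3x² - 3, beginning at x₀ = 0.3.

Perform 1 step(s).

f(x) = x³ - 3x + 1
f'(x) = 3x² - 3
x₀ = 0.3

Newton-Raphson formula: x_{n+1} = x_n - f(x_n)/f'(x_n)

Iteration 1:
  f(0.300000) = 0.127000
  f'(0.300000) = -2.730000
  x_1 = 0.300000 - 0.127000/(-2.730000) = 0.346520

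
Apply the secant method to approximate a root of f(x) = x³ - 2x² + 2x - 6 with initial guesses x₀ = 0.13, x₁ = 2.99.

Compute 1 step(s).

f(x) = x³ - 2x² + 2x - 6
x₀ = 0.13, x₁ = 2.99

Secant formula: x_{n+1} = x_n - f(x_n)(x_n - x_{n-1})/(f(x_n) - f(x_{n-1}))

Iteration 1:
  f(0.130000) = -5.771603
  f(2.990000) = 8.830699
  x_2 = 2.990000 - 8.830699×(2.990000 - 0.130000)/(8.830699 - (-5.771603))
       = 1.260423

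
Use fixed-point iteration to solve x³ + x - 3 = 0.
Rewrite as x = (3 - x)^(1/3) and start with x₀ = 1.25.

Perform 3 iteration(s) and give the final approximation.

Equation: x³ + x - 3 = 0
Fixed-point form: x = (3 - x)^(1/3)
x₀ = 1.25

x_1 = g(1.250000) = 1.205071
x_2 = g(1.205071) = 1.215297
x_3 = g(1.215297) = 1.212985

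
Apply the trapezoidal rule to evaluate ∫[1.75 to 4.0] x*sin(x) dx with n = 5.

f(x) = x*sin(x)
a = 1.75, b = 4.0, n = 5
h = (b - a)/n = 0.450000

Trapezoidal rule: (h/2)[f(x₀) + 2f(x₁) + 2f(x₂) + ... + f(xₙ)]

x_0 = 1.7500, f(x_0) = 1.721975, coefficient = 1
x_1 = 2.2000, f(x_1) = 1.778692, coefficient = 2
x_2 = 2.6500, f(x_2) = 1.250881, coefficient = 2
x_3 = 3.1000, f(x_3) = 0.128900, coefficient = 2
x_4 = 3.5500, f(x_4) = -1.409876, coefficient = 2
x_5 = 4.0000, f(x_5) = -3.027210, coefficient = 1

I ≈ (0.450000/2) × 2.191960 = 0.493191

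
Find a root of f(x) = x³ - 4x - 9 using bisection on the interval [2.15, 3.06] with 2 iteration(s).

f(x) = x³ - 4x - 9
Initial interval: [2.15, 3.06]

Iteration 1:
  c_1 = (2.150000 + 3.060000)/2 = 2.605000
  f(c_1) = f(2.605000) = -1.742405
  f(a) × f(c) ≥ 0, new interval: [2.605000, 3.060000]
Iteration 2:
  c_2 = (2.605000 + 3.060000)/2 = 2.832500
  f(c_2) = f(2.832500) = 2.395307
  f(a) × f(c) < 0, new interval: [2.605000, 2.832500]

After 2 iteration(s), the approximation is c_2 = 2.832500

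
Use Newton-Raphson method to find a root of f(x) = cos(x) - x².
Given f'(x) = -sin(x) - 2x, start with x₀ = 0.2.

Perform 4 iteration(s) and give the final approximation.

f(x) = cos(x) - x²
f'(x) = -sin(x) - 2x
x₀ = 0.2

Newton-Raphson formula: x_{n+1} = x_n - f(x_n)/f'(x_n)

Iteration 1:
  f(0.200000) = 0.940067
  f'(0.200000) = -0.598669
  x_1 = 0.200000 - 0.940067/(-0.598669) = 1.770260
Iteration 2:
  f(1.770260) = -3.331965
  f'(1.770260) = -4.520693
  x_2 = 1.770260 - (-3.331965)/(-4.520693) = 1.033213
Iteration 3:
  f(1.033213) = -0.555467
  f'(1.033213) = -2.925374
  x_3 = 1.033213 - (-0.555467)/(-2.925374) = 0.843334
Iteration 4:
  f(0.843334) = -0.046236
  f'(0.843334) = -2.433532
  x_4 = 0.843334 - (-0.046236)/(-2.433532) = 0.824335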